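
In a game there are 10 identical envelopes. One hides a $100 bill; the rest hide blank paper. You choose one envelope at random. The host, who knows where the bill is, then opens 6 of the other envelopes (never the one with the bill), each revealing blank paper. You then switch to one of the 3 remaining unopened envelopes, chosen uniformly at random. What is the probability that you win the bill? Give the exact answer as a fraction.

3/10

Your original envelope holds the bill with probability 1/10, so the other 9 collectively hold it with probability 9/10.
The host can always find 6 empty envelopes to open, so the reveals don't change that 9/10; it is now spread over the 3 remaining unopened envelopes.
P(win by switching) = (9/10) · (1/3) = 3/10.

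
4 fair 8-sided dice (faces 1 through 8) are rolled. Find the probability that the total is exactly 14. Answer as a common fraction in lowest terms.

There are 8^4 = 4096 equally likely outcomes.
The number of ordered 4-tuples from {1,…,8} summing to 14 is 246.
P(sum = 14) = 246/4096 = 123/2048.

123/2048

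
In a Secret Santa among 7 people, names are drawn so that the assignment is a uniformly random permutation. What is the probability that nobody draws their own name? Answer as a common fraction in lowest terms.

This is the derangement probability: permutations of 7 with no fixed point.
D(7) = 7! · (1 − 1/1! + 1/2! − ··· + (−1)^7/7!) = 1854.
P = 1854/5040 = 103/280.

103/280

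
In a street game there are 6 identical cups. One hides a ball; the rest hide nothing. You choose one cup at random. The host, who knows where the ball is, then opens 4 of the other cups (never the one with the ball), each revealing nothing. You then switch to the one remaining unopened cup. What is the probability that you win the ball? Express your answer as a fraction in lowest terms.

5/6

Your original cup holds the ball with probability 1/6, so the other 5 collectively hold it with probability 5/6.
The host can always find 4 empty cups to open, so the reveals don't change that 5/6; it is now spread over the 1 remaining unopened cup.
P(win by switching) = (5/6) · (1/1) = 5/6.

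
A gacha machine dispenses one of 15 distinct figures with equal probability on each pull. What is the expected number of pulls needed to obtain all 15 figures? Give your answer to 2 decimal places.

After i distinct types are collected, each trial gives a new one with probability (15−i)/15, so the expected wait for the next new type is 15/(15−i).
E = 15/15 + 15/14 + 15/13 + 15/12 + 15/11 + 15/10 + 15/9 + 15/8 + 15/7 + 15/6 + 15/5 + 15/4 + 15/3 + 15/2 + 15/1 = 1195757/24024 ≈ 49.77.

49.77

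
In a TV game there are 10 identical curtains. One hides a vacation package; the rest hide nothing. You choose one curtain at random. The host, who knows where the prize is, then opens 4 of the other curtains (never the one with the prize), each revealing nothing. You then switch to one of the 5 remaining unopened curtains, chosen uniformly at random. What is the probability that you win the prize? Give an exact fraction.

9/50

Your original curtain holds the prize with probability 1/10, so the other 9 collectively hold it with probability 9/10.
The host can always find 4 empty curtains to open, so the reveals don't change that 9/10; it is now spread over the 5 remaining unopened curtains.
P(win by switching) = (9/10) · (1/5) = 9/50.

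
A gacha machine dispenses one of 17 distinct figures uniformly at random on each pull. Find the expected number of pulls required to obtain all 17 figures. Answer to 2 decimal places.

After i distinct types are collected, each trial gives a new one with probability (17−i)/17, so the expected wait for the next new type is 17/(17−i).
E = 17/17 + 17/16 + 17/15 + 17/14 + 17/13 + 17/12 + 17/11 + 17/10 + 17/9 + 17/8 + 17/7 + 17/6 + 17/5 + 17/4 + 17/3 + 17/2 + 17/1 = 42142223/720720 ≈ 58.47.

58.47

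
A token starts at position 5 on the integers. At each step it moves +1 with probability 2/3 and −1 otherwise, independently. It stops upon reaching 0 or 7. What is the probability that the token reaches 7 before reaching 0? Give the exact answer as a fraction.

Let r = q/p = (1/3)/(2/3) = 1/2. The recurrence P(i) = p·P(i+1) + q·P(i−1) with P(0)=0, P(7)=1 gives P(i) = (1 − r^i)/(1 − r^7).
P(5) = (1 − (1/2)^5) / (1 − (1/2)^7) = 124/127.

124/127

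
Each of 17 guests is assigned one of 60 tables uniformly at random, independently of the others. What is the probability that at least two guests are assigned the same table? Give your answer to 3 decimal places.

0.919

It's easier to compute the probability that all 17 are distinct.
P(all distinct) = 60/60 · 59/60 · ··· · 44/60 ≈ 0.081.
So the probability of at least one match is 1 − 0.081 = 0.919.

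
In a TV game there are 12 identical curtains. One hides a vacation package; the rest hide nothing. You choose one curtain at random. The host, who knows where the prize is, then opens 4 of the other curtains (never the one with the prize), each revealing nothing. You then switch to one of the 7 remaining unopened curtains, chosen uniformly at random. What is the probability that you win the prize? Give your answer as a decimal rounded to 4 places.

0.1310

Your original curtain holds the prize with probability 1/12, so the other 11 collectively hold it with probability 11/12.
The host can always find 4 empty curtains to open, so the reveals don't change that 11/12; it is now spread over the 7 remaining unopened curtains.
P(win by switching) = (11/12) · (1/7) = 11/84 ≈ 0.1310.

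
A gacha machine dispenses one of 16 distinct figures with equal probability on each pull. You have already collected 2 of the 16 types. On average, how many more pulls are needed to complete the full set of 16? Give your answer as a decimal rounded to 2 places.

Starting from 2 distinct types, each trial gives a new one with probability (16−i)/16 when i types are held, so the wait for the next new type is 16/(16−i).
E = 16/14 + 16/13 + 16/12 + 16/11 + 16/10 + 16/9 + 16/8 + 16/7 + 16/6 + 16/5 + 16/4 + 16/3 + 16/2 + 16/1 = 2343466/45045 ≈ 52.02.

52.02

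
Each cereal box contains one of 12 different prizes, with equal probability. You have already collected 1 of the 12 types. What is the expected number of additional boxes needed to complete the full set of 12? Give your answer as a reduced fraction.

Starting from 1 distinct type, each trial gives a new one with probability (12−i)/12 when i types are held, so the wait for the next new type is 12/(12−i).
E = 12/11 + 12/10 + 12/9 + 12/8 + 12/7 + 12/6 + 12/5 + 12/4 + 12/3 + 12/2 + 12/1 = 83711/2310.

83711/2310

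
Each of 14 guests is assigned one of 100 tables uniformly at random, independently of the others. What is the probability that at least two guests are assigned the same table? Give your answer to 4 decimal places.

0.6148

It's easier to compute the probability that all 14 are distinct.
P(all distinct) = 100/100 · 99/100 · ··· · 87/100 ≈ 0.3852.
So the probability of at least one match is 1 − 0.3852 = 0.6148.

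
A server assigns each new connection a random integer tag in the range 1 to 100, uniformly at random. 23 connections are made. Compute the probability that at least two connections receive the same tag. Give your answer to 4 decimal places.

0.9357

It's easier to compute the probability that all 23 are distinct.
P(all distinct) = 100/100 · 99/100 · ··· · 78/100 ≈ 0.0643.
So the probability of at least one match is 1 − 0.0643 = 0.9357.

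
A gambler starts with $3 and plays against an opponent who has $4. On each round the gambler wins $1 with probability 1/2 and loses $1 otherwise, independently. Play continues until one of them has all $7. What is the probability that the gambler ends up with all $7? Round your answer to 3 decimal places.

With a fair step, P(i) = ½P(i−1) + ½P(i+1) with P(0)=0, P(7)=1 has the linear solution P(i) = i/7.
P(3) = 3/7 ≈ 0.429.

0.429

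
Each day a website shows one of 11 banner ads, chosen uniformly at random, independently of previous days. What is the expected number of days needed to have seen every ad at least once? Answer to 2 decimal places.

After i distinct types are collected, each trial gives a new one with probability (11−i)/11, so the expected wait for the next new type is 11/(11−i).
E = 11/11 + 11/10 + 11/9 + 11/8 + 11/7 + 11/6 + 11/5 + 11/4 + 11/3 + 11/2 + 11/1 = 83711/2520 ≈ 33.22.

33.22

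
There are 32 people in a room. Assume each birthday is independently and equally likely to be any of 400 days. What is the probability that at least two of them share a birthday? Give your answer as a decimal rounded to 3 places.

It's easier to compute the probability that all 32 are distinct.
P(all distinct) = 400/400 · 399/400 · ··· · 369/400 ≈ 0.280.
So the probability of at least one match is 1 − 0.280 = 0.720.

0.720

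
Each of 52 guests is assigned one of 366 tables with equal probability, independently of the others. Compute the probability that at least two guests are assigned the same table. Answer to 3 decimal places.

0.978

It's easier to compute the probability that all 52 are distinct.
P(all distinct) = 366/366 · 365/366 · ··· · 315/366 ≈ 0.022.
So the probability of at least one match is 1 − 0.022 = 0.978.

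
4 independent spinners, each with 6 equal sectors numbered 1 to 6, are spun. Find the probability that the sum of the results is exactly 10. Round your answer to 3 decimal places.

There are 6^4 = 1296 equally likely outcomes.
The number of ordered 4-tuples from {1,…,6} summing to 10 is 80.
P(sum = 10) = 80/1296 = 5/81 ≈ 0.062.

0.062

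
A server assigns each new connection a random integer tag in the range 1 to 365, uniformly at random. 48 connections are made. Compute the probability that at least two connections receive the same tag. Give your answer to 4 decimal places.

It's easier to compute the probability that all 48 are distinct.
P(all distinct) = 365/365 · 364/365 · ··· · 318/365 ≈ 0.0394.
So the probability of at least one match is 1 − 0.0394 = 0.9606.

0.9606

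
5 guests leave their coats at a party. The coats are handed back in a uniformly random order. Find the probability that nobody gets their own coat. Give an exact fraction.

11/30

This is the derangement probability: permutations of 5 with no fixed point.
D(5) = 5! · (1 − 1/1! + 1/2! − ··· + (−1)^5/5!) = 44.
P = 44/120 = 11/30.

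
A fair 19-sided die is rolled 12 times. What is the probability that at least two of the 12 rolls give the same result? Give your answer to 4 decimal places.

0.9891

P(all 12 different) = 19/19 · 18/19 · ··· · 8/19 ≈ 0.0109.
P(at least two equal) = 1 − 0.0109 = 0.9891.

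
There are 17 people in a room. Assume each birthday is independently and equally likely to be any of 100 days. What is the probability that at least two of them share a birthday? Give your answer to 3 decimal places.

0.763

It's easier to compute the probability that all 17 are distinct.
P(all distinct) = 100/100 · 99/100 · ··· · 84/100 ≈ 0.237.
So the probability of at least one match is 1 − 0.237 = 0.763.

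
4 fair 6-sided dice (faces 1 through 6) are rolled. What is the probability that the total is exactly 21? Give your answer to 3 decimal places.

There are 6^4 = 1296 equally likely outcomes.
The number of ordered 4-tuples from {1,…,6} summing to 21 is 20.
P(sum = 21) = 20/1296 = 5/324 ≈ 0.015.

0.015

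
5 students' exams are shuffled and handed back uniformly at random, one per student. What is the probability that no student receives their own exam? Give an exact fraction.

11/30

This is the derangement probability: permutations of 5 with no fixed point.
D(5) = 5! · (1 − 1/1! + 1/2! − ··· + (−1)^5/5!) = 44.
P = 44/120 = 11/30.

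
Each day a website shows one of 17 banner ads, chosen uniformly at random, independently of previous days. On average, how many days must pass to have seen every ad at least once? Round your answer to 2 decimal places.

After i distinct types are collected, each trial gives a new one with probability (17−i)/17, so the expected wait for the next new type is 17/(17−i).
E = 17/17 + 17/16 + 17/15 + 17/14 + 17/13 + 17/12 + 17/11 + 17/10 + 17/9 + 17/8 + 17/7 + 17/6 + 17/5 + 17/4 + 17/3 + 17/2 + 17/1 = 42142223/720720 ≈ 58.47.

58.47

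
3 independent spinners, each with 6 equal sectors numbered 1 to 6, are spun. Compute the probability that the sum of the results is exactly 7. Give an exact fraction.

5/72

There are 6^3 = 216 equally likely outcomes.
The number of ordered 3-tuples from {1,…,6} summing to 7 is 15.
P(sum = 7) = 15/216 = 5/72.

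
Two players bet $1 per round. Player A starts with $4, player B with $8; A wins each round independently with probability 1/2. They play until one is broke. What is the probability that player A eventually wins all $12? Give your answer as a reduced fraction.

1/3

With a fair step, P(i) = ½P(i−1) + ½P(i+1) with P(0)=0, P(12)=1 has the linear solution P(i) = i/12.
P(4) = 4/12 = 1/3.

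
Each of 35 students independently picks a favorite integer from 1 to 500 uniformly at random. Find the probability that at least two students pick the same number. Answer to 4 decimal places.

0.7043

It's easier to compute the probability that all 35 are distinct.
P(all distinct) = 500/500 · 499/500 · ··· · 466/500 ≈ 0.2957.
So the probability of at least one match is 1 − 0.2957 = 0.7043.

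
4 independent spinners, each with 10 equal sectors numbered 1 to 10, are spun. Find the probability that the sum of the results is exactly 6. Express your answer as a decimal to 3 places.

There are 10^4 = 10000 equally likely outcomes.
The number of ordered 4-tuples from {1,…,10} summing to 6 is 10.
P(sum = 6) = 10/10000 = 1/1000 ≈ 0.001.

0.001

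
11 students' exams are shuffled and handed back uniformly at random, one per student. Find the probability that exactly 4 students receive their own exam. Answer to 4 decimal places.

0.0153

Choose which 4 of the 11 are fixed: C(11,4) = 330 ways.
The remaining 7 must have no fixed point: D(7) = 1854.
P = 330·1854/39916800 = 103/6720 ≈ 0.0153.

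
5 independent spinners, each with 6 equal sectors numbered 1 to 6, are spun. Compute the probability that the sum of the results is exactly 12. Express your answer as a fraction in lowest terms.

305/7776

There are 6^5 = 7776 equally likely outcomes.
The number of ordered 5-tuples from {1,…,6} summing to 12 is 305.
P(sum = 12) = 305/7776.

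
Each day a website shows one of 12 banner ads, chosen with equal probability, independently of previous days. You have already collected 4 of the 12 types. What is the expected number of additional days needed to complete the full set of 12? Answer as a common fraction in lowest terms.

Starting from 4 distinct types, each trial gives a new one with probability (12−i)/12 when i types are held, so the wait for the next new type is 12/(12−i).
E = 12/8 + 12/7 + 12/6 + 12/5 + 12/4 + 12/3 + 12/2 + 12/1 = 2283/70.

2283/70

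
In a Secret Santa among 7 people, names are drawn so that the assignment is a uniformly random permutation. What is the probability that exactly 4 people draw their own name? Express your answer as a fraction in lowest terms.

Choose which 4 of the 7 are fixed: C(7,4) = 35 ways.
The remaining 3 must have no fixed point: D(3) = 2.
P = 35·2/5040 = 1/72.

1/72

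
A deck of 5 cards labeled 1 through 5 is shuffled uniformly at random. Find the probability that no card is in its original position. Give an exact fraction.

This is the derangement probability: permutations of 5 with no fixed point.
D(5) = 5! · (1 − 1/1! + 1/2! − ··· + (−1)^5/5!) = 44.
P = 44/120 = 11/30.

11/30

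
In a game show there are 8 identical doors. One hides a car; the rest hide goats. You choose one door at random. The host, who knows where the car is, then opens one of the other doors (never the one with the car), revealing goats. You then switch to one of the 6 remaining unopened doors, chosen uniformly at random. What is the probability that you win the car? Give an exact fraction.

7/48

Your original door holds the car with probability 1/8, so the other 7 collectively hold it with probability 7/8.
The host can always find an empty door to open, so this doesn't change that 7/8; it is now spread over the 6 remaining unopened doors.
P(win by switching) = (7/8) · (1/6) = 7/48.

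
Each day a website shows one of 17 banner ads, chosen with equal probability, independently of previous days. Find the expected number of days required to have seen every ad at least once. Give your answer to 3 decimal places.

After i distinct types are collected, each trial gives a new one with probability (17−i)/17, so the expected wait for the next new type is 17/(17−i).
E = 17/17 + 17/16 + 17/15 + 17/14 + 17/13 + 17/12 + 17/11 + 17/10 + 17/9 + 17/8 + 17/7 + 17/6 + 17/5 + 17/4 + 17/3 + 17/2 + 17/1 = 42142223/720720 ≈ 58.472.

58.472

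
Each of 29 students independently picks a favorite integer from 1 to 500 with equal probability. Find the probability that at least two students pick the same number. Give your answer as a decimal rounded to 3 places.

It's easier to compute the probability that all 29 are distinct.
P(all distinct) = 500/500 · 499/500 · ··· · 472/500 ≈ 0.437.
So the probability of at least one match is 1 − 0.437 = 0.563.

0.563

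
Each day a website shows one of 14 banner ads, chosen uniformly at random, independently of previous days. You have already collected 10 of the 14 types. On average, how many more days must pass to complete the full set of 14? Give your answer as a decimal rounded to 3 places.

29.167

Starting from 10 distinct types, each trial gives a new one with probability (14−i)/14 when i types are held, so the wait for the next new type is 14/(14−i).
E = 14/4 + 14/3 + 14/2 + 14/1 = 175/6 ≈ 29.167.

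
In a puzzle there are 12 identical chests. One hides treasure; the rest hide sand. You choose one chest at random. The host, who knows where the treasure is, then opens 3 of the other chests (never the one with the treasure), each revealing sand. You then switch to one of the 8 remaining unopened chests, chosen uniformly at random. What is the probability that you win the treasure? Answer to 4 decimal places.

0.1146

Your original chest holds the treasure with probability 1/12, so the other 11 collectively hold it with probability 11/12.
The host can always find 3 empty chests to open, so the reveals don't change that 11/12; it is now spread over the 8 remaining unopened chests.
P(win by switching) = (11/12) · (1/8) = 11/96 ≈ 0.1146.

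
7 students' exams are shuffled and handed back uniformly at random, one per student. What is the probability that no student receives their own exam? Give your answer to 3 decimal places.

0.368

This is the derangement probability: permutations of 7 with no fixed point.
D(7) = 7! · (1 − 1/1! + 1/2! − ··· + (−1)^7/7!) = 1854.
P = 1854/5040 = 103/280 ≈ 0.368.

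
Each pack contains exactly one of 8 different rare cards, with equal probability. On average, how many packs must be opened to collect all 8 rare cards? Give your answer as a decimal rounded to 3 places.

21.743

After i distinct types are collected, each trial gives a new one with probability (8−i)/8, so the expected wait for the next new type is 8/(8−i).
E = 8/8 + 8/7 + 8/6 + 8/5 + 8/4 + 8/3 + 8/2 + 8/1 = 761/35 ≈ 21.743.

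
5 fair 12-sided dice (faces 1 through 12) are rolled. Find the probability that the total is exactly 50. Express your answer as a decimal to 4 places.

There are 12^5 = 248832 equally likely outcomes.
The number of ordered 5-tuples from {1,…,12} summing to 50 is 1001.
P(sum = 50) = 1001/248832 ≈ 0.0040.

0.0040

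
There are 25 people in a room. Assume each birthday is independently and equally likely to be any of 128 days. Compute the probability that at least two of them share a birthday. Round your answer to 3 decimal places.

It's easier to compute the probability that all 25 are distinct.
P(all distinct) = 128/128 · 127/128 · ··· · 104/128 ≈ 0.081.
So the probability of at least one match is 1 − 0.081 = 0.919.

0.919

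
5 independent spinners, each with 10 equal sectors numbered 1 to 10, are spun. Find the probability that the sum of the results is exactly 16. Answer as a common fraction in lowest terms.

67/5000

There are 10^5 = 100000 equally likely outcomes.
The number of ordered 5-tuples from {1,…,10} summing to 16 is 1340.
P(sum = 16) = 1340/100000 = 67/5000.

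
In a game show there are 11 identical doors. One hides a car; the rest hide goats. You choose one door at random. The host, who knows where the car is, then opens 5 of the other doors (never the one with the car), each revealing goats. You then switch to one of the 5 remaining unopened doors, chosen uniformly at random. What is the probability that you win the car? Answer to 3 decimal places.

Your original door holds the car with probability 1/11, so the other 10 collectively hold it with probability 10/11.
The host can always find 5 empty doors to open, so the reveals don't change that 10/11; it is now spread over the 5 remaining unopened doors.
P(win by switching) = (10/11) · (1/5) = 2/11 ≈ 0.182.

0.182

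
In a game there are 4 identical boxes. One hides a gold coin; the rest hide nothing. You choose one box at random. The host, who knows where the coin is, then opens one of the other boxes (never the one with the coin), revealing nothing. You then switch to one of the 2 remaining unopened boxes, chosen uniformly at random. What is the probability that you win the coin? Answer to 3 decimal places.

Your original box holds the coin with probability 1/4, so the other 3 collectively hold it with probability 3/4.
The host can always find an empty box to open, so this doesn't change that 3/4; it is now spread over the 2 remaining unopened boxes.
P(win by switching) = (3/4) · (1/2) = 3/8 ≈ 0.375.

0.375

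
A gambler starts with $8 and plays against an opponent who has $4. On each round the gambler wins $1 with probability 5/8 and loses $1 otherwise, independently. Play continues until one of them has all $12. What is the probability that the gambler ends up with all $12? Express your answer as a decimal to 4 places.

0.9853

Let r = q/p = (3/8)/(5/8) = 3/5. The recurrence P(i) = p·P(i+1) + q·P(i−1) with P(0)=0, P(12)=1 gives P(i) = (1 − r^i)/(1 − r^12).
P(8) = (1 − (3/5)^8) / (1 − (3/5)^12) = 441250/447811 ≈ 0.9853.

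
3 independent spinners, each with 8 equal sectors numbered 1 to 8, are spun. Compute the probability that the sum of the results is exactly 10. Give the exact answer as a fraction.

There are 8^3 = 512 equally likely outcomes.
The number of ordered 3-tuples from {1,…,8} summing to 10 is 36.
P(sum = 10) = 36/512 = 9/128.

9/128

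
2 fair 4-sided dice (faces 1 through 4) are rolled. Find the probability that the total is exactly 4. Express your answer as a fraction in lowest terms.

There are 4^2 = 16 equally likely outcomes.
The number of ordered 2-tuples from {1,…,4} summing to 4 is 3.
P(sum = 4) = 3/16.

3/16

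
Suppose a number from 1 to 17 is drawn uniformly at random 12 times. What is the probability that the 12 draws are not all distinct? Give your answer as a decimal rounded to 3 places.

P(all 12 different) = 17/17 · 16/17 · ··· · 6/17 ≈ 0.005.
P(at least two equal) = 1 − 0.005 = 0.995.

0.995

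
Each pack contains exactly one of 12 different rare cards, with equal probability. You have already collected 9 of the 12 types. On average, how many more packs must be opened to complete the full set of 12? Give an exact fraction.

Starting from 9 distinct types, each trial gives a new one with probability (12−i)/12 when i types are held, so the wait for the next new type is 12/(12−i).
E = 12/3 + 12/2 + 12/1 = 22.

22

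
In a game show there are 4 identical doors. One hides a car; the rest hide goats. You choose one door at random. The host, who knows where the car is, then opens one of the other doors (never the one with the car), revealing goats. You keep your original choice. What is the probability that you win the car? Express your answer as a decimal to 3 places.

0.250

The host can always open an empty door regardless of your choice, so this gives no information about your original door.
P(win by staying) = 1/4 ≈ 0.250.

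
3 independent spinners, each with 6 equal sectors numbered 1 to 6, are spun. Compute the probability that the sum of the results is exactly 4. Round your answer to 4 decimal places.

0.0139

There are 6^3 = 216 equally likely outcomes.
The number of ordered 3-tuples from {1,…,6} summing to 4 is 3.
P(sum = 4) = 3/216 = 1/72 ≈ 0.0139.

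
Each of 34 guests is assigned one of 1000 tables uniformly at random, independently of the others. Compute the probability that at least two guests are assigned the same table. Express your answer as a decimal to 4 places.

0.4330

It's easier to compute the probability that all 34 are distinct.
P(all distinct) = 1000/1000 · 999/1000 · ··· · 967/1000 ≈ 0.5670.
So the probability of at least one match is 1 − 0.5670 = 0.4330.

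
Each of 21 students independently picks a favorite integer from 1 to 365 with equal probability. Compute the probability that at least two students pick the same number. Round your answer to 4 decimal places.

It's easier to compute the probability that all 21 are distinct.
P(all distinct) = 365/365 · 364/365 · ··· · 345/365 ≈ 0.5563.
So the probability of at least one match is 1 − 0.5563 = 0.4437.

0.4437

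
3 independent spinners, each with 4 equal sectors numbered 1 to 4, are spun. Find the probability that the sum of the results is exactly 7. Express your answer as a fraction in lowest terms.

There are 4^3 = 64 equally likely outcomes.
The number of ordered 3-tuples from {1,…,4} summing to 7 is 12.
P(sum = 7) = 12/64 = 3/16.

3/16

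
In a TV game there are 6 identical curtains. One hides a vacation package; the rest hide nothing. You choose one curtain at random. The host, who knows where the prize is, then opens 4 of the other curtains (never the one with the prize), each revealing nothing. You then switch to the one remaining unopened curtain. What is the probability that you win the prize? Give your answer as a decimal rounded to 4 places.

Your original curtain holds the prize with probability 1/6, so the other 5 collectively hold it with probability 5/6.
The host can always find 4 empty curtains to open, so the reveals don't change that 5/6; it is now spread over the 1 remaining unopened curtain.
P(win by switching) = (5/6) · (1/1) = 5/6 ≈ 0.8333.

0.8333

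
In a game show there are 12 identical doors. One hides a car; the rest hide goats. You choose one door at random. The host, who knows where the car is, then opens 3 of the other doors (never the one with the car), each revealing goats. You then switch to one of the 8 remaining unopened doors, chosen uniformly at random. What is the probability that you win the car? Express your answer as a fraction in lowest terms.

Your original door holds the car with probability 1/12, so the other 11 collectively hold it with probability 11/12.
The host can always find 3 empty doors to open, so the reveals don't change that 11/12; it is now spread over the 8 remaining unopened doors.
P(win by switching) = (11/12) · (1/8) = 11/96.

11/96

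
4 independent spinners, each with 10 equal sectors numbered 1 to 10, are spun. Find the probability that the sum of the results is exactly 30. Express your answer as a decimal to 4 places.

There are 10^4 = 10000 equally likely outcomes.
The number of ordered 4-tuples from {1,…,10} summing to 30 is 282.
P(sum = 30) = 282/10000 = 141/5000 ≈ 0.0282.

0.0282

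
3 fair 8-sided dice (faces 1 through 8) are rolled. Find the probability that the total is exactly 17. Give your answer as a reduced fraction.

9/128

There are 8^3 = 512 equally likely outcomes.
The number of ordered 3-tuples from {1,…,8} summing to 17 is 36.
P(sum = 17) = 36/512 = 9/128.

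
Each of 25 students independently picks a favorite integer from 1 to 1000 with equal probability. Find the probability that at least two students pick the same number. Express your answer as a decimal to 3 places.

0.261

It's easier to compute the probability that all 25 are distinct.
P(all distinct) = 1000/1000 · 999/1000 · ··· · 976/1000 ≈ 0.739.
So the probability of at least one match is 1 − 0.739 = 0.261.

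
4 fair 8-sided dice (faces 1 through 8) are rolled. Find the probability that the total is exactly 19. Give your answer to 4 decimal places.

There are 8^4 = 4096 equally likely outcomes.
The number of ordered 4-tuples from {1,…,8} summing to 19 is 336.
P(sum = 19) = 336/4096 = 21/256 ≈ 0.0820.

0.0820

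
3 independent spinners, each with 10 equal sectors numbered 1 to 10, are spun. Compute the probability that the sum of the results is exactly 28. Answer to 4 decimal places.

There are 10^3 = 1000 equally likely outcomes.
The number of ordered 3-tuples from {1,…,10} summing to 28 is 6.
P(sum = 28) = 6/1000 = 3/500 ≈ 0.0060.

0.0060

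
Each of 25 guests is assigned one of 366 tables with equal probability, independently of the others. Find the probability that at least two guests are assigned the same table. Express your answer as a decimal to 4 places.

It's easier to compute the probability that all 25 are distinct.
P(all distinct) = 366/366 · 365/366 · ··· · 342/366 ≈ 0.4323.
So the probability of at least one match is 1 − 0.4323 = 0.5677.

0.5677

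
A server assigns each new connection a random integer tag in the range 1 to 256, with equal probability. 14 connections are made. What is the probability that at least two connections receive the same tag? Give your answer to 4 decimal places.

It's easier to compute the probability that all 14 are distinct.
P(all distinct) = 256/256 · 255/256 · ··· · 243/256 ≈ 0.6964.
So the probability of at least one match is 1 − 0.6964 = 0.3036.

0.3036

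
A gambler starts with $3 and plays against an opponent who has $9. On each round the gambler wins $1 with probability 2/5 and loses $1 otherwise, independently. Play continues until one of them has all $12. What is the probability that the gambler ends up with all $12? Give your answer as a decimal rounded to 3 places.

Let r = q/p = (3/5)/(2/5) = 3/2. The recurrence P(i) = p·P(i+1) + q·P(i−1) with P(0)=0, P(12)=1 gives P(i) = (1 − r^i)/(1 − r^12).
P(3) = (1 − (3/2)^3) / (1 − (3/2)^12) = 512/27755 ≈ 0.018.

0.018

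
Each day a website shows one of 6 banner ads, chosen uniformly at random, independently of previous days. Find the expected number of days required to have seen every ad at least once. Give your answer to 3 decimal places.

After i distinct types are collected, each trial gives a new one with probability (6−i)/6, so the expected wait for the next new type is 6/(6−i).
E = 6/6 + 6/5 + 6/4 + 6/3 + 6/2 + 6/1 = 147/10 ≈ 14.700.

14.700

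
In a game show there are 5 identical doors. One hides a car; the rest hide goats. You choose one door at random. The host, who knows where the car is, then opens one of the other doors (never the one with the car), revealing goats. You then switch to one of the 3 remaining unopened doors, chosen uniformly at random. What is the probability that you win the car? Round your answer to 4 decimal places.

0.2667

Your original door holds the car with probability 1/5, so the other 4 collectively hold it with probability 4/5.
The host can always find an empty door to open, so this doesn't change that 4/5; it is now spread over the 3 remaining unopened doors.
P(win by switching) = (4/5) · (1/3) = 4/15 ≈ 0.2667.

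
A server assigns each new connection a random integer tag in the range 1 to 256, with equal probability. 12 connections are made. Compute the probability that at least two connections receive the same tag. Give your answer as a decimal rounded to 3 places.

0.230

It's easier to compute the probability that all 12 are distinct.
P(all distinct) = 256/256 · 255/256 · ··· · 245/256 ≈ 0.770.
So the probability of at least one match is 1 − 0.770 = 0.230.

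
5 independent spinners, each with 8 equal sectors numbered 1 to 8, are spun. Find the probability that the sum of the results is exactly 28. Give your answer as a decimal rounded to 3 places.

0.045

There are 8^5 = 32768 equally likely outcomes.
The number of ordered 5-tuples from {1,…,8} summing to 28 is 1470.
P(sum = 28) = 1470/32768 = 735/16384 ≈ 0.045.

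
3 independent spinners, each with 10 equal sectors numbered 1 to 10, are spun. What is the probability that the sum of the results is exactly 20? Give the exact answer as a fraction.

There are 10^3 = 1000 equally likely outcomes.
The number of ordered 3-tuples from {1,…,10} summing to 20 is 63.
P(sum = 20) = 63/1000.

63/1000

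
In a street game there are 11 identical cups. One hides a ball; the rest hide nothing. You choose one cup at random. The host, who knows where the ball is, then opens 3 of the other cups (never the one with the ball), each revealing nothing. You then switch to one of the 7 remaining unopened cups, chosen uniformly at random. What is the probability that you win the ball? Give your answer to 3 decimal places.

Your original cup holds the ball with probability 1/11, so the other 10 collectively hold it with probability 10/11.
The host can always find 3 empty cups to open, so the reveals don't change that 10/11; it is now spread over the 7 remaining unopened cups.
P(win by switching) = (10/11) · (1/7) = 10/77 ≈ 0.130.

0.130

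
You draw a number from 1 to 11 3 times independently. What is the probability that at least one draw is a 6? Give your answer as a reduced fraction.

P(no draw is a 6) = (10/11)^3 = 1000/1331.
P(at least one) = 1 − 1000/1331 = 331/1331.

331/1331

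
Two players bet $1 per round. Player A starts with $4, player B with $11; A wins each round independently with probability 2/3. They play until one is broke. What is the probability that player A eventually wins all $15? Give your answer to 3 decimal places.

Let r = q/p = (1/3)/(2/3) = 1/2. The recurrence P(i) = p·P(i+1) + q·P(i−1) with P(0)=0, P(15)=1 gives P(i) = (1 − r^i)/(1 − r^15).
P(4) = (1 − (1/2)^4) / (1 − (1/2)^15) = 30720/32767 ≈ 0.938.

0.938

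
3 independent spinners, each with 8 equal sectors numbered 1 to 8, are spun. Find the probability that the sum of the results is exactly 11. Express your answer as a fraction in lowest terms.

There are 8^3 = 512 equally likely outcomes.
The number of ordered 3-tuples from {1,…,8} summing to 11 is 42.
P(sum = 11) = 42/512 = 21/256.

21/256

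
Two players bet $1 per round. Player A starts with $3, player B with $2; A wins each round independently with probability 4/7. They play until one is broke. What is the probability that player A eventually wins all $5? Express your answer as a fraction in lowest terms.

Let r = q/p = (3/7)/(4/7) = 3/4. The recurrence P(i) = p·P(i+1) + q·P(i−1) with P(0)=0, P(5)=1 gives P(i) = (1 − r^i)/(1 − r^5).
P(3) = (1 − (3/4)^3) / (1 − (3/4)^5) = 592/781.

592/781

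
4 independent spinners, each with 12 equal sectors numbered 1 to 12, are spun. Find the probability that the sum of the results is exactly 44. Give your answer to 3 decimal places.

0.002

There are 12^4 = 20736 equally likely outcomes.
The number of ordered 4-tuples from {1,…,12} summing to 44 is 35.
P(sum = 44) = 35/20736 ≈ 0.002.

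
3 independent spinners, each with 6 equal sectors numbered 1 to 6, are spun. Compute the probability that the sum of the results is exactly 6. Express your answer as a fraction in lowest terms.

There are 6^3 = 216 equally likely outcomes.
The number of ordered 3-tuples from {1,…,6} summing to 6 is 10.
P(sum = 6) = 10/216 = 5/108.

5/108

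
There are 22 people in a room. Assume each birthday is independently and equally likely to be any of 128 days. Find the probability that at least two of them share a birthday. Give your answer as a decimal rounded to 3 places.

It's easier to compute the probability that all 22 are distinct.
P(all distinct) = 128/128 · 127/128 · ··· · 107/128 ≈ 0.147.
So the probability of at least one match is 1 − 0.147 = 0.853.

0.853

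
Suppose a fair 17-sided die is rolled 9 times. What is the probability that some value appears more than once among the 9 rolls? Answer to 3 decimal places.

P(all 9 different) = 17/17 · 16/17 · ··· · 9/17 ≈ 0.074.
P(at least two equal) = 1 − 0.074 = 0.926.

0.926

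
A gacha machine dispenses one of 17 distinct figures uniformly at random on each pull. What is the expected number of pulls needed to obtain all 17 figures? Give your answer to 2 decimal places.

After i distinct types are collected, each trial gives a new one with probability (17−i)/17, so the expected wait for the next new type is 17/(17−i).
E = 17/17 + 17/16 + 17/15 + 17/14 + 17/13 + 17/12 + 17/11 + 17/10 + 17/9 + 17/8 + 17/7 + 17/6 + 17/5 + 17/4 + 17/3 + 17/2 + 17/1 = 42142223/720720 ≈ 58.47.

58.47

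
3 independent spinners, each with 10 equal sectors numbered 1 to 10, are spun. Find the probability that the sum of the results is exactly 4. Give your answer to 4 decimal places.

0.0030

There are 10^3 = 1000 equally likely outcomes.
The number of ordered 3-tuples from {1,…,10} summing to 4 is 3.
P(sum = 4) = 3/1000 ≈ 0.0030.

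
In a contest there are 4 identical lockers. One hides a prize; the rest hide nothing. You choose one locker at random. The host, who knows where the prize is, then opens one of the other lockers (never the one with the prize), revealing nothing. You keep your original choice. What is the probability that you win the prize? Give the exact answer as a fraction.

The host can always open an empty locker regardless of your choice, so this gives no information about your original locker.
P(win by staying) = 1/4.

1/4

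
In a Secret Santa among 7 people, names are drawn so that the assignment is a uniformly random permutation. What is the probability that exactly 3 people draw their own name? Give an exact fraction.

1/16

Choose which 3 of the 7 are fixed: C(7,3) = 35 ways.
The remaining 4 must have no fixed point: D(4) = 9.
P = 35·9/5040 = 1/16.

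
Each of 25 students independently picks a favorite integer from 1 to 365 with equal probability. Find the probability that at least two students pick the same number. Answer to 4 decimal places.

It's easier to compute the probability that all 25 are distinct.
P(all distinct) = 365/365 · 364/365 · ··· · 341/365 ≈ 0.4313.
So the probability of at least one match is 1 − 0.4313 = 0.5687.

0.5687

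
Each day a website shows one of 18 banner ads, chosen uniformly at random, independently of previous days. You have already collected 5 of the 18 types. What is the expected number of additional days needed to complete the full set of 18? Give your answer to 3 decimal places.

57.242

Starting from 5 distinct types, each trial gives a new one with probability (18−i)/18 when i types are held, so the wait for the next new type is 18/(18−i).
E = 18/13 + 18/12 + 18/11 + 18/10 + 18/9 + 18/8 + 18/7 + 18/6 + 18/5 + 18/4 + 18/3 + 18/2 + 18/1 = 1145993/20020 ≈ 57.242.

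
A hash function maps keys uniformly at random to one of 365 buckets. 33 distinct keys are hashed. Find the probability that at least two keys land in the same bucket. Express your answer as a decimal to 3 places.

It's easier to compute the probability that all 33 are distinct.
P(all distinct) = 365/365 · 364/365 · ··· · 333/365 ≈ 0.225.
So the probability of at least one match is 1 − 0.225 = 0.775.

0.775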